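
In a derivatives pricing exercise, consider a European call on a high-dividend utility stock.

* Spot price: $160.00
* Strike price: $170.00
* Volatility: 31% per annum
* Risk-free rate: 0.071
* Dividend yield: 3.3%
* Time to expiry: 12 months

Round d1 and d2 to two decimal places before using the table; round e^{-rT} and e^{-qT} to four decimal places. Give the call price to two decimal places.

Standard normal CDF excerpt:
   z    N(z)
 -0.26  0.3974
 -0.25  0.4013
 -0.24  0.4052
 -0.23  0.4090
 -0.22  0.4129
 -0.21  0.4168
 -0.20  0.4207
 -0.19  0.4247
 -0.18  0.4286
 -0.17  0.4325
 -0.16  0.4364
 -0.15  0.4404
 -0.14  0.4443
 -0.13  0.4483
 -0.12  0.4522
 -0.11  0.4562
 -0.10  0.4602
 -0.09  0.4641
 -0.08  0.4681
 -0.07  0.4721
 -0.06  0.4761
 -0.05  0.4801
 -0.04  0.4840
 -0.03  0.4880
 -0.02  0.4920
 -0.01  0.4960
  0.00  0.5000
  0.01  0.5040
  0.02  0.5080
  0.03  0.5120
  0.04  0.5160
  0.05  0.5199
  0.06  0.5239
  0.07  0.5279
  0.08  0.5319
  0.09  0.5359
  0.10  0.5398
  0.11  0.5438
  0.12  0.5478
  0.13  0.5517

$17.57

σ√T = 0.31 × 1.0000 = 0.3100
ln(S/K) + (r − q + σ²/2)T = ln(160/170) + (0.071 − 0.033 + 0.31²/2)·1 = -0.0606 + 0.0860 = 0.0254
d₁ = 0.0254 / 0.3100 = 0.0820 ≈ 0.08
d₂ = d₁ − σ√T = 0.0820 − 0.3100 = -0.2280 ≈ -0.23
exp(−qT) = exp(−0.033·1) = 0.9675;  exp(−rT) = exp(−0.071·1) = 0.9315
N(d₁) = N(0.08) = 0.5319;  N(d₂) = N(-0.23) = 0.4090
C = 160·0.9675·0.5319 − 170·0.9315·0.4090 = 82.3381 − 64.7672 = 17.5709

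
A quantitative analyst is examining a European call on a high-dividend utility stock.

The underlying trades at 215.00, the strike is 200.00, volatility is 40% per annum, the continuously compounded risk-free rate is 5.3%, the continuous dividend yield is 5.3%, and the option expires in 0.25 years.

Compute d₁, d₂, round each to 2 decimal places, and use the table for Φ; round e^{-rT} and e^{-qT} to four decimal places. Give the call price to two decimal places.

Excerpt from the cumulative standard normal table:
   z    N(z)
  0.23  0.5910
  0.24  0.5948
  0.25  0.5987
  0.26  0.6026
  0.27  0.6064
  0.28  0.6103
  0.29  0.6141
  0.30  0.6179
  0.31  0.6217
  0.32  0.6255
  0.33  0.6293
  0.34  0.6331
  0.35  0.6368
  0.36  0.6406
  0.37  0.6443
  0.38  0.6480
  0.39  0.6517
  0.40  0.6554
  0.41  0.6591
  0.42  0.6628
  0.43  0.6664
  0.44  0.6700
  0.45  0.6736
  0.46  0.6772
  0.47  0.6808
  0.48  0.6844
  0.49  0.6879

σ√T = 0.4·√0.25 = 0.2000
d₁ = [ln(215/200) + (0.053 − 0.053 + 0.4²/2)·0.25] / 0.2000 = [0.0723 + 0.0200] / 0.2000 = 0.4616 ⇒ 0.46
d₂ = d₁ − σ√T = 0.4616 − 0.2000 = 0.2616 ⇒ 0.26
exp(−qT) = exp(−0.053·0.25) = 0.9868;  exp(−rT) = exp(−0.053·0.25) = 0.9868
C = 215·0.9868·N(0.46) − 200·0.9868·N(0.26) = 215·0.9868·0.6772 − 200·0.9868·0.6026 = 143.6761 − 118.9291 = 24.7470

24.75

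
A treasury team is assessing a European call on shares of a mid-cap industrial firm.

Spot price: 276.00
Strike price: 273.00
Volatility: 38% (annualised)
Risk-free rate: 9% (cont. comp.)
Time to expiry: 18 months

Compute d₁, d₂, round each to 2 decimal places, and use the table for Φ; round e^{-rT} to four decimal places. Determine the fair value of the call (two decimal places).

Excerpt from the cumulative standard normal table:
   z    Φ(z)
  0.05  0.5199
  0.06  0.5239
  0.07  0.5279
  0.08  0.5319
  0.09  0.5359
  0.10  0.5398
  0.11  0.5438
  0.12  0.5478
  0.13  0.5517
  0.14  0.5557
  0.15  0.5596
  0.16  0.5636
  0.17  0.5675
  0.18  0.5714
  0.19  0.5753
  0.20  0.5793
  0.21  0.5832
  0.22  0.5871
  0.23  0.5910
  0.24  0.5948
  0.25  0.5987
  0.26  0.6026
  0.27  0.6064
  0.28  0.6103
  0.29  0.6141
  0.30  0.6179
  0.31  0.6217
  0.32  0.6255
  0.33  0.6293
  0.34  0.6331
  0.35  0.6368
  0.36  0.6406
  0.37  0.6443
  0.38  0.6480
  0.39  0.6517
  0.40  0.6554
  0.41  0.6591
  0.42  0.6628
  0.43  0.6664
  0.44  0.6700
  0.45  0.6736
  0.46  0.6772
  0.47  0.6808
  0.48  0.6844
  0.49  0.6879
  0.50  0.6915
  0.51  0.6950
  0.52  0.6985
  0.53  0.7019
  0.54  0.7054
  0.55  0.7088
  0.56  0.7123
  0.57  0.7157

T = 1.5;  σ√T = 0.4654
ln(S/K) + (r + σ²/2)T = ln(276/273) + (0.09 + 0.38²/2)·1.5 = 0.0109 + 0.2433 = 0.2542
d₁ = 0.2542 / 0.4654 = 0.5463 ⇒ 0.55
d₂ = d₁ − σ√T = 0.5463 − 0.4654 = 0.0809 ⇒ 0.08
exp(−rT) = exp(−0.09·1.5) = 0.8737
N(d₁) = N(0.55) = 0.7088;  N(d₂) = N(0.08) = 0.5319
C = 276·0.7088 − 273·0.8737·0.5319 = 195.6288 − 126.8688 = 68.7600

68.76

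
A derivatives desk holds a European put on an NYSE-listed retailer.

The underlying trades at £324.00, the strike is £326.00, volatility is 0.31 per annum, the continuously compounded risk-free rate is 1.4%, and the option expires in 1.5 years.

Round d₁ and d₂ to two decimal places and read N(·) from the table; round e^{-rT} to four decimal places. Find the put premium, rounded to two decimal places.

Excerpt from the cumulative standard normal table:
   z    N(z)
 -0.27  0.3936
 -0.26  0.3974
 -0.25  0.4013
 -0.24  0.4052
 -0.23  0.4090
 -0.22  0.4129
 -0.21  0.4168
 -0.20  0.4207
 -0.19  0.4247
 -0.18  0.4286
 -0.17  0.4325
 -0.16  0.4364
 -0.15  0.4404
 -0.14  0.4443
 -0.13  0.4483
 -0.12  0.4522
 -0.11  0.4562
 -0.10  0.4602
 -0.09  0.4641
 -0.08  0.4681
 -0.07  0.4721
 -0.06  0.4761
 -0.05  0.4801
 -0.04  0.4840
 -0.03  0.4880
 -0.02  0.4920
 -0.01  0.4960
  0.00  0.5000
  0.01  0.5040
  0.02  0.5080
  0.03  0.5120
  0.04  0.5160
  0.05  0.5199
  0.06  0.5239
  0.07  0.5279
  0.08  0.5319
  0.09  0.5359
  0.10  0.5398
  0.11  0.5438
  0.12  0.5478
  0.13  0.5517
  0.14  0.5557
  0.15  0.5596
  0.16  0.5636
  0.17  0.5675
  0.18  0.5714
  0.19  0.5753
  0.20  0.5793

σ√T = 0.31·√1.5 = 0.3797
ln(S/K) + (r + σ²/2)T = ln(324/326) + (0.014 + 0.31²/2)·1.5 = -0.0062 + 0.0931 = 0.0869
d₁ = 0.0869 / 0.3797 = 0.2289 ⇒ 0.23
d₂ = d₁ − σ√T = 0.2289 − 0.3797 = -0.1507 ⇒ -0.15
exp(−rT) = exp(−0.014·1.5) = 0.9792
P = 326·0.9792·N(0.15) − 324·N(-0.23) = 326·0.9792·0.5596 − 324·0.4090 = 178.6351 − 132.5160 = 46.1191

£46.12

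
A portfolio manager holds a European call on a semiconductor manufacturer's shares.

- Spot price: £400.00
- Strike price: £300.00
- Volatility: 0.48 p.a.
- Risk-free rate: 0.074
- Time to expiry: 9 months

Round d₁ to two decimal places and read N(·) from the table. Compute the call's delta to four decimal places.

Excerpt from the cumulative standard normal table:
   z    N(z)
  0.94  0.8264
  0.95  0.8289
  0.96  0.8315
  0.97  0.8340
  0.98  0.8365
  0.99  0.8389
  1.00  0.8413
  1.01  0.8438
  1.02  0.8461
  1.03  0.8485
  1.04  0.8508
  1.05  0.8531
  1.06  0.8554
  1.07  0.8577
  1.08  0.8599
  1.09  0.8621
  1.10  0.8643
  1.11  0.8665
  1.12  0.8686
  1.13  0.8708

σ√T = 0.48·√0.75 = 0.4157
d₁ = [ln(400/300) + (0.074 + ½·0.48²)·0.75] / (σ√T) = (0.2877 + 0.1419) / 0.4157 = 1.0334 ≈ 1.03
N(d₁) = N(1.03) = 0.8485
Δ_call = N(d₁) = 0.8485

0.8485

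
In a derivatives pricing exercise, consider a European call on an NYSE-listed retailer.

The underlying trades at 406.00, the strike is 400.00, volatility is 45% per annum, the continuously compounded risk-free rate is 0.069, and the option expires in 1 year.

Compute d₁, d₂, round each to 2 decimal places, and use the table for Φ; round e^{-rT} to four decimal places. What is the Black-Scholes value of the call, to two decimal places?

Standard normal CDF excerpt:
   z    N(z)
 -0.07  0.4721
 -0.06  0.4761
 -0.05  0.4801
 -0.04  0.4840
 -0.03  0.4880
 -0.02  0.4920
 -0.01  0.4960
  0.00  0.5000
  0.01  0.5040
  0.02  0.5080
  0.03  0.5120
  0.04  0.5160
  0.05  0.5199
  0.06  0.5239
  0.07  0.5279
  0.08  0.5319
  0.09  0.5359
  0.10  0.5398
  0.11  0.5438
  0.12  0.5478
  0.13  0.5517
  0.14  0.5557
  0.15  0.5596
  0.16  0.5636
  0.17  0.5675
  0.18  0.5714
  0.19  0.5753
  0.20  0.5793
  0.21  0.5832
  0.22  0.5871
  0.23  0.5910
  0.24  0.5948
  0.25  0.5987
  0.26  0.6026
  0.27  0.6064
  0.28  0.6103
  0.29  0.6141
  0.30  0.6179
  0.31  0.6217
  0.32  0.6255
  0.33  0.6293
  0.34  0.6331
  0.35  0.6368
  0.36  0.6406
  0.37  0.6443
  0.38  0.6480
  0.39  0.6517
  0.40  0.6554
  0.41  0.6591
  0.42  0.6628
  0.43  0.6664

86.91

σ√T = 0.45·√1 = 0.4500
ln(S/K) + (r + σ²/2)T = ln(406/400) + (0.069 + 0.45²/2)·1 = 0.0149 + 0.1703 = 0.1851
d₁ = 0.1851 / 0.4500 = 0.4114 ≈ 0.41
d₂ = d₁ − σ√T = 0.4114 − 0.4500 = -0.0386 ≈ -0.04
e^(−rT) = e^(−0.069·1) = 0.9333
N(d₁) = N(0.41) = 0.6591;  N(d₂) = N(-0.04) = 0.4840
C = 406·0.6591 − 400·0.9333·0.4840 = 267.5946 − 180.6869 = 86.9077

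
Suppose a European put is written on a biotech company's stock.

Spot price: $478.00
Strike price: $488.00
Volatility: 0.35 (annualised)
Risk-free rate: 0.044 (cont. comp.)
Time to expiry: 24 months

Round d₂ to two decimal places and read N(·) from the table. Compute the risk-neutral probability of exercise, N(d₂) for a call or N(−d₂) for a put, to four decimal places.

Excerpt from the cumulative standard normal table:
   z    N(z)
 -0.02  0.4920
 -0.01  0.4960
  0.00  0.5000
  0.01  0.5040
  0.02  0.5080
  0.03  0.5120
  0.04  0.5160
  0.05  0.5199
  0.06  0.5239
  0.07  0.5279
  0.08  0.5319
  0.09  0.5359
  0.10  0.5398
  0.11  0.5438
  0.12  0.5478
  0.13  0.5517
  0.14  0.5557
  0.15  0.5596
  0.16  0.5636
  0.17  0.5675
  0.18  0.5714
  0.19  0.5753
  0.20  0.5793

σ√T = 0.35·√2 = 0.4950
ln(S/K) + (r + σ²/2)T = ln(478/488) + (0.044 + 0.35²/2)·2 = -0.0207 + 0.2105 = 0.1898
d₁ = 0.1898 / 0.4950 = 0.3834 ⇒ 0.38
d₂ = d₁ − σ√T = 0.3834 − 0.4950 = -0.1115 ⇒ -0.11
Risk-neutral Pr[S_T < K] = N(−d₂) = N(0.11) = 0.5438

0.5438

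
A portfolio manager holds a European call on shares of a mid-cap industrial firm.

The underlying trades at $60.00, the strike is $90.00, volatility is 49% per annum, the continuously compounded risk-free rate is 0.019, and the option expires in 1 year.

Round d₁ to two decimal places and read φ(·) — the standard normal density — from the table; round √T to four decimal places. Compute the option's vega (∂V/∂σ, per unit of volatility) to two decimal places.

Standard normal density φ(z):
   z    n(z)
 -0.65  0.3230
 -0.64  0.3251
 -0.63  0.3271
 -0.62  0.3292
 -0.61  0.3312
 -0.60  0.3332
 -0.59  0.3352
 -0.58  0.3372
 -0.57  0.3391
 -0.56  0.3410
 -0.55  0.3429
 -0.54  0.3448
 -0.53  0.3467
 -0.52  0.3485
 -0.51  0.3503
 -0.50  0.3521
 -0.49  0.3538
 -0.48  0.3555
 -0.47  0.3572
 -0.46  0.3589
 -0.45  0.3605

20.69

σ√T = 0.49 × 1.0000 = 0.4900
ln(S/K) + (r + σ²/2)T = ln(60/90) + (0.019 + 0.49²/2)·1 = -0.4055 + 0.1390 = -0.2664
d₁ = -0.2664 / 0.4900 = -0.5437 → -0.54
√T = √1 = 1.0000
φ(d₁) = φ(-0.54) = 0.3448
vega = S·φ(d₁)·√T = 60·0.3448·1.0000 = 20.6880
(Vega is the same for a European call and put with the same parameters.)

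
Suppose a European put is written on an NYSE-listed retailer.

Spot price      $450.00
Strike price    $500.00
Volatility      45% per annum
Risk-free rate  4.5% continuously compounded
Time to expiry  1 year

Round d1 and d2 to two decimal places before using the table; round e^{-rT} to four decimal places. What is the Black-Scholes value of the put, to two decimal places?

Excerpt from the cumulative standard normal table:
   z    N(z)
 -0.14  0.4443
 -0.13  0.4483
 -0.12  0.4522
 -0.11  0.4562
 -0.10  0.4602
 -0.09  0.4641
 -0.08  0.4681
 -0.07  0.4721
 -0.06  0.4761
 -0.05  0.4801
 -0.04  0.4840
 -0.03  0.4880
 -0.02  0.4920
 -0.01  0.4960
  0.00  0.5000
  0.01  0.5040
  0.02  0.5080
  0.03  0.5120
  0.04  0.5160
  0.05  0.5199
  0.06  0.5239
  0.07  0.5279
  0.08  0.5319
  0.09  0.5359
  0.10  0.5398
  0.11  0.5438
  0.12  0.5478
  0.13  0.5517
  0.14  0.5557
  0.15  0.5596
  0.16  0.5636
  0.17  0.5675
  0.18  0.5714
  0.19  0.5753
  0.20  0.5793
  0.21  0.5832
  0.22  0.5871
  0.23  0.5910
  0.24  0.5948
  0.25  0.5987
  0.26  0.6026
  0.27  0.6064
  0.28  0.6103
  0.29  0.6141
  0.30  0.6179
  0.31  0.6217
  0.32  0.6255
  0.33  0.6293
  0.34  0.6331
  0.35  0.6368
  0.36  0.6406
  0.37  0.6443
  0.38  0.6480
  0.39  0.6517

$97.36

T = 1;  σ√T = 0.4500
ln(S/K) + (r + σ²/2)T = ln(450/500) + (0.045 + 0.45²/2)·1 = -0.1054 + 0.1462 = 0.0409
d₁ = 0.0409 / 0.4500 = 0.0909 which rounds to 0.09
d₂ = d₁ − σ√T = 0.0909 − 0.4500 = -0.3591 which rounds to -0.36
e^(−rT) = e^(−0.045·1) = 0.9560
N(−d₂) = N(0.36) = 0.6406;  N(−d₁) = N(-0.09) = 0.4641
P = 500·0.9560·0.6406 − 450·0.4641 = 306.2068 − 208.8450 = 97.3618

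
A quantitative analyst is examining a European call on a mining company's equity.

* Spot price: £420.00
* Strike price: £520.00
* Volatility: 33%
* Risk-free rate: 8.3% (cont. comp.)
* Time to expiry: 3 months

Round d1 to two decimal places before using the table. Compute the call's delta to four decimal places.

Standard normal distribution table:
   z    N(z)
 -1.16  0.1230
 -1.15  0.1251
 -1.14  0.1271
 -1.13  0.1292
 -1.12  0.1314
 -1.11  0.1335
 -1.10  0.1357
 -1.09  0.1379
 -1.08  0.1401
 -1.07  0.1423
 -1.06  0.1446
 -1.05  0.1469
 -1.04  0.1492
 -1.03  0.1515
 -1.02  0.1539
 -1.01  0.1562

T = 0.25;  σ√T = 0.1650
d₁ = [ln(420/520) + (0.083 + 0.33²/2)·0.25] / 0.1650 = [-0.2136 + 0.0344] / 0.1650 = -1.0861 ≈ -1.09
N(d₁) = N(-1.09) = 0.1379
Δ_call = N(d₁) = 0.1379

0.1379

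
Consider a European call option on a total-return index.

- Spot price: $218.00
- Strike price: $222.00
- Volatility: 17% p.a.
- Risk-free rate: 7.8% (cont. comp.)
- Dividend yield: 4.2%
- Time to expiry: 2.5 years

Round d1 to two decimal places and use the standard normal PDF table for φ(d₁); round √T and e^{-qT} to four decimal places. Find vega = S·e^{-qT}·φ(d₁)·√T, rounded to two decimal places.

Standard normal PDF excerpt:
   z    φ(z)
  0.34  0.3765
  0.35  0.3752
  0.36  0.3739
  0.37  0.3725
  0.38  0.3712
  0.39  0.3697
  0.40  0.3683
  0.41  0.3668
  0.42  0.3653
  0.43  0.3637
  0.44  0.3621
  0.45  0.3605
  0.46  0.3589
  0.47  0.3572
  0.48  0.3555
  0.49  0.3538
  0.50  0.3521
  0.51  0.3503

σ√T = 0.17 × 1.5811 = 0.2688
d₁ = [ln(218/222) + (0.078 − 0.042 + 0.17²/2)·2.5] / 0.2688 = [-0.0182 + 0.1261] / 0.2688 = 0.4016 ≈ 0.40
√T = √2.5 = 1.5811
φ(d₁) = φ(0.40) = 0.3683
exp(−qT) = exp(−0.042·2.5) = 0.9003
vega = S·exp(−qT)·φ(d₁)·√T = 218·0.9003·0.3683·1.5811 = 114.2891

114.29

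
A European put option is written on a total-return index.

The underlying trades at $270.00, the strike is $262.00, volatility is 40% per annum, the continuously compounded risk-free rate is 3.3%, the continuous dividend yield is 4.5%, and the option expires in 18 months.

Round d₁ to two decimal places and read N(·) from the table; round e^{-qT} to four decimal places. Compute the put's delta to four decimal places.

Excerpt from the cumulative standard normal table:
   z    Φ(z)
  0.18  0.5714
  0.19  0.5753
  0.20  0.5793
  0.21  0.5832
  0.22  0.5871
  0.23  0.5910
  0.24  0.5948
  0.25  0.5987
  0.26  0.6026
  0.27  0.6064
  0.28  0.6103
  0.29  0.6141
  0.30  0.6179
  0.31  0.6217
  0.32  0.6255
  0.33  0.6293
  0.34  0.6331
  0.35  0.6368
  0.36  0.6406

-0.3679

T = 1.5;  σ√T = 0.4899
d₁ = [ln(270/262) + (0.033 − 0.045 + ½·0.4²)·1.5] / (σ√T) = (0.0301 + 0.1020) / 0.4899 = 0.2696 which rounds to 0.27
N(d₁) = N(0.27) = 0.6064
Δ_put = exp(−qT)·(N(d₁) − 1) = 0.9347·(0.6064 − 1) = -0.3679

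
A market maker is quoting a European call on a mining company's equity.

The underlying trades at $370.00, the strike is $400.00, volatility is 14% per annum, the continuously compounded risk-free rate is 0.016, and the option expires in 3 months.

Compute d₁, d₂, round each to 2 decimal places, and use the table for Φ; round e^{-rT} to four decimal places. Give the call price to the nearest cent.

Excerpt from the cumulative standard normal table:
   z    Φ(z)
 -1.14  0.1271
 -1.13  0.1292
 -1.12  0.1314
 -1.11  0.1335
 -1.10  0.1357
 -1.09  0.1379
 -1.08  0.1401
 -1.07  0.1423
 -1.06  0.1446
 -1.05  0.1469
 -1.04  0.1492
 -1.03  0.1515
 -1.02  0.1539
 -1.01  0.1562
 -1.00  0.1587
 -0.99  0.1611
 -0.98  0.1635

$2.00

σ√T = 0.14 × 0.5000 = 0.0700
d₁ = [ln(370/400) + (0.016 + ½·0.14²)·0.25] / (σ√T) = (-0.0780 + 0.0065) / 0.0700 = -1.0216 ≈ -1.02
d₂ = -1.0216 − 0.0700 = -1.0916 ≈ -1.09
e^(−rT) = e^(−0.016·0.25) = 0.9960
N(d₁) = N(-1.02) = 0.1539;  N(d₂) = N(-1.09) = 0.1379
C = 370·0.1539 − 400·0.9960·0.1379 = 56.9430 − 54.9394 = 2.0036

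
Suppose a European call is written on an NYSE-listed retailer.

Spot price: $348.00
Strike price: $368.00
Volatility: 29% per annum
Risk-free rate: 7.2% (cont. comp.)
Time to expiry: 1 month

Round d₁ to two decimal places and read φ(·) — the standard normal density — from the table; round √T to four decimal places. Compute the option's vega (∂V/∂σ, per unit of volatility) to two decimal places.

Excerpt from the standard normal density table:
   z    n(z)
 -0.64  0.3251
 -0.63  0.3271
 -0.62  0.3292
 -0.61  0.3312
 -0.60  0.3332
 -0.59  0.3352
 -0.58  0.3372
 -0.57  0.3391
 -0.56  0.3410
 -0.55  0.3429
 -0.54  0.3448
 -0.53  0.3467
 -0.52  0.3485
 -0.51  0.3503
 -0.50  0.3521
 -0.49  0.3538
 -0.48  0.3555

T = 0.08333;  σ√T = 0.0837
d₁ = [ln(348/368) + (0.072 + ½·0.29²)·0.08333] / (σ√T) = (-0.0559 + 0.0095) / 0.0837 = -0.5540 which rounds to -0.55
√T = √0.08333 = 0.2887
φ(d₁) = φ(-0.55) = 0.3429
vega = S·φ(d₁)·√T = 348·0.3429·0.2887 = 34.4503

34.45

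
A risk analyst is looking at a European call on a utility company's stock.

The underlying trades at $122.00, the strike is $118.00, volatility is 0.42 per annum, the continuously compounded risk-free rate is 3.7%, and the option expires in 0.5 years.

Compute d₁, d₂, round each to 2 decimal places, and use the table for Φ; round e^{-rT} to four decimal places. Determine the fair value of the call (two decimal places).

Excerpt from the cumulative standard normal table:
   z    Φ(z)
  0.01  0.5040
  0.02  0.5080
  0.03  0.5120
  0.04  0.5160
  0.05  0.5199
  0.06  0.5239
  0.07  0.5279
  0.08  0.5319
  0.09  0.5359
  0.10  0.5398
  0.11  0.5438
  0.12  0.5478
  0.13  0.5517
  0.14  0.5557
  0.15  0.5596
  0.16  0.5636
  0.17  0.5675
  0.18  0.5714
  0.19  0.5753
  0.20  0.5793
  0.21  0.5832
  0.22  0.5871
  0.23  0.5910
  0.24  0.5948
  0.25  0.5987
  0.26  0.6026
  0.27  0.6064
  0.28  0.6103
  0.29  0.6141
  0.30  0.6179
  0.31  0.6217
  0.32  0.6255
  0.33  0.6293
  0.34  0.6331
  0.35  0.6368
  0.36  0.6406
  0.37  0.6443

$17.00

σ√T = 0.42·√0.5 = 0.2970
d₁ = [ln(122/118) + (0.037 + 0.42²/2)·0.5] / 0.2970 = [0.0333 + 0.0626] / 0.2970 = 0.3230 ≈ 0.32
d₂ = d₁ − σ√T = 0.3230 − 0.2970 = 0.0260 ≈ 0.03
exp(−rT) = exp(−0.037·0.5) = 0.9817
N(d₁) = N(0.32) = 0.6255;  N(d₂) = N(0.03) = 0.5120
C = 122·0.6255 − 118·0.9817·0.5120 = 76.3110 − 59.3104 = 17.0006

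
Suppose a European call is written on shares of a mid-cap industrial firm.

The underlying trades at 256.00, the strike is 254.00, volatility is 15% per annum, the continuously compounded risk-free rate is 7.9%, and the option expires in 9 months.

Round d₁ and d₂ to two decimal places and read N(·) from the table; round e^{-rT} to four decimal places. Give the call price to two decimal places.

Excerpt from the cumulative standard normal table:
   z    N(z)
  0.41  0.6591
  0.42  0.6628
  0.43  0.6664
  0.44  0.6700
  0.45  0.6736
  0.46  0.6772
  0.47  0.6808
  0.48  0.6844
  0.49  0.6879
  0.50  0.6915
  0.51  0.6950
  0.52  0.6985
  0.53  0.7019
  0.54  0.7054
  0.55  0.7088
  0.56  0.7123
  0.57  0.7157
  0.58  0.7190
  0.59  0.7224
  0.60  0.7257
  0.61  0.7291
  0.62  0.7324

σ√T = 0.15 × 0.8660 = 0.1299
ln(S/K) + (r + σ²/2)T = ln(256/254) + (0.079 + 0.15²/2)·0.75 = 0.0078 + 0.0677 = 0.0755
d₁ = 0.0755 / 0.1299 = 0.5814 ⇒ 0.58
d₂ = d₁ − σ√T = 0.5814 − 0.1299 = 0.4515 ⇒ 0.45
exp(−rT) = exp(−0.079·0.75) = 0.9425
N(d₁) = N(0.58) = 0.7190;  N(d₂) = N(0.45) = 0.6736
C = 256·0.7190 − 254·0.9425·0.6736 = 184.0640 − 161.2565 = 22.8075

22.81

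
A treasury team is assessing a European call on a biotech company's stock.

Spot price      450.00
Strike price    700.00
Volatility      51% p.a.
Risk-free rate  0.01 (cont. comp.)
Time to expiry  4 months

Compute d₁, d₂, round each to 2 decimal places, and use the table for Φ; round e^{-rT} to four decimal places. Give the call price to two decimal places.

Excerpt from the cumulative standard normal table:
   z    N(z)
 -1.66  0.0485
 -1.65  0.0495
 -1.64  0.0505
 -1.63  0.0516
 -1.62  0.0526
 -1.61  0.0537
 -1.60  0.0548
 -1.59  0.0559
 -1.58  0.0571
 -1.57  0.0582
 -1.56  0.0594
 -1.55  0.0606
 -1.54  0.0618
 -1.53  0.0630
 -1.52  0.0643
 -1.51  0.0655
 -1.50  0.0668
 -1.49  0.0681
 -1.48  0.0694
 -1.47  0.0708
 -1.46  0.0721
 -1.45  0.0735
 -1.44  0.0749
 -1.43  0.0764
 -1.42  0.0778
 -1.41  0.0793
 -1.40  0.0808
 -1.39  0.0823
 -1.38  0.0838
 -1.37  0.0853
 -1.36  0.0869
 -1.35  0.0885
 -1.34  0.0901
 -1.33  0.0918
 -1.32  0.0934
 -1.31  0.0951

σ√T = 0.51·√0.3333 = 0.2944
d₁ = [ln(450/700) + (0.01 + 0.51²/2)·0.3333] / 0.2944 = [-0.4418 + 0.0467] / 0.2944 = -1.3420 ⇒ -1.34
d₂ = d₁ − σ√T = -1.3420 − 0.2944 = -1.6364 ⇒ -1.64
exp(−rT) = exp(−0.01·0.3333) = 0.9967
N(d₁) = N(-1.34) = 0.0901;  N(d₂) = N(-1.64) = 0.0505
C = 450·0.0901 − 700·0.9967·0.0505 = 40.5450 − 35.2333 = 5.3117

5.31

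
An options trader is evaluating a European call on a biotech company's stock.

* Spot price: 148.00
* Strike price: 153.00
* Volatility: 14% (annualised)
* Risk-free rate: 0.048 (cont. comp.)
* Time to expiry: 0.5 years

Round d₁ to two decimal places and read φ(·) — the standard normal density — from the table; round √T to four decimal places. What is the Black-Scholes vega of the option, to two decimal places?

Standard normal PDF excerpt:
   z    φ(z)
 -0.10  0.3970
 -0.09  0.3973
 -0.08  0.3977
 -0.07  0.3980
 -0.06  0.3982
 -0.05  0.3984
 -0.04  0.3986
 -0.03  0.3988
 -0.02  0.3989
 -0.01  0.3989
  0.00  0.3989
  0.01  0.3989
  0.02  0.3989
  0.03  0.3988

σ√T = 0.14·√0.5 = 0.0990
d₁ = [ln(148/153) + (0.048 + 0.14²/2)·0.5] / 0.0990 = [-0.0332 + 0.0289] / 0.0990 = -0.0437 ⇒ -0.04
√T = √0.5 = 0.7071
φ(d₁) = φ(-0.04) = 0.3986
vega = S·φ(d₁)·√T = 148·0.3986·0.7071 = 41.7138

41.71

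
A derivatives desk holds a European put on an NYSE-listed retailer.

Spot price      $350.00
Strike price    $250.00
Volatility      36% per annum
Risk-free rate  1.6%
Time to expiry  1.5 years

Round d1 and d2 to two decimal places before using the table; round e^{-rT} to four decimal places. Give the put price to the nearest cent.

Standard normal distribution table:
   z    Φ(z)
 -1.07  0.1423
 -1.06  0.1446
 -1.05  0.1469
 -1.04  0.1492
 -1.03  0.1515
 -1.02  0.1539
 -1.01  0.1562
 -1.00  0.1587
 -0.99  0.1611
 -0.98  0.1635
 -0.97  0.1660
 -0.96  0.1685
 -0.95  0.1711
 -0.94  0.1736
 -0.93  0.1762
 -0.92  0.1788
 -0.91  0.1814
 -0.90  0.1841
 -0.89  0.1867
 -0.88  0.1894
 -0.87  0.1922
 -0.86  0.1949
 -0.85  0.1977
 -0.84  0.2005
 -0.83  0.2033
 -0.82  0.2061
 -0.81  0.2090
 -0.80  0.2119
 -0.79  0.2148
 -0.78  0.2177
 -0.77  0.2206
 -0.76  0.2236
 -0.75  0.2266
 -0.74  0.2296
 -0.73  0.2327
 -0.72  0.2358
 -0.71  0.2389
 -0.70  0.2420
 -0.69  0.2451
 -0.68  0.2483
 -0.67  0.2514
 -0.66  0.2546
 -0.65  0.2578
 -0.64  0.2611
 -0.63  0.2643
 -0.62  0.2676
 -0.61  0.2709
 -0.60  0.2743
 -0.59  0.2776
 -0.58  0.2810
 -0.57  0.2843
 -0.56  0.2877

T = 1.5;  σ√T = 0.4409
d₁ = [ln(350/250) + (0.016 + 0.36²/2)·1.5] / 0.4409 = [0.3365 + 0.1212] / 0.4409 = 1.0380 ⇒ 1.04
d₂ = d₁ − σ√T = 1.0380 − 0.4409 = 0.5971 ⇒ 0.60
e^(−rT) = e^(−0.016·1.5) = 0.9763
P = 250·0.9763·N(-0.60) − 350·N(-1.04) = 250·0.9763·0.2743 − 350·0.1492 = 66.9498 − 52.2200 = 14.7298

$14.73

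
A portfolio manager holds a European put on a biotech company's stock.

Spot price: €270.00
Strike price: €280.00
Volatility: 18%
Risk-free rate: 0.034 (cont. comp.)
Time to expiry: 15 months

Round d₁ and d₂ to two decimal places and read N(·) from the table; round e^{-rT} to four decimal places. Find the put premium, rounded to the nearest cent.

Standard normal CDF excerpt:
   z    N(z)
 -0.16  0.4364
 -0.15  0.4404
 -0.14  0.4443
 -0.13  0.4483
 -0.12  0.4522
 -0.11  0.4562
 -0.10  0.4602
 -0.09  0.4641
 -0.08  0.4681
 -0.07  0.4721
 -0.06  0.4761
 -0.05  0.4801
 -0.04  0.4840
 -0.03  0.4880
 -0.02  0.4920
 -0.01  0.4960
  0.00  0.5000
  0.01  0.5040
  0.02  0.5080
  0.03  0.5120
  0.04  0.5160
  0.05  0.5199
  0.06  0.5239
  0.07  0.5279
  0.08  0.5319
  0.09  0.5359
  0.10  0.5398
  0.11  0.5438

€20.62

T = 1.25;  σ√T = 0.2012
d₁ = [ln(270/280) + (0.034 + 0.18²/2)·1.25] / 0.2012 = [-0.0364 + 0.0628] / 0.2012 = 0.1311 ≈ 0.13
d₂ = d₁ − σ√T = 0.1311 − 0.2012 = -0.0702 ≈ -0.07
e^(−rT) = e^(−0.034·1.25) = 0.9584
N(−d₂) = N(0.07) = 0.5279;  N(−d₁) = N(-0.13) = 0.4483
P = 280·0.9584·0.5279 − 270·0.4483 = 141.6630 − 121.0410 = 20.6220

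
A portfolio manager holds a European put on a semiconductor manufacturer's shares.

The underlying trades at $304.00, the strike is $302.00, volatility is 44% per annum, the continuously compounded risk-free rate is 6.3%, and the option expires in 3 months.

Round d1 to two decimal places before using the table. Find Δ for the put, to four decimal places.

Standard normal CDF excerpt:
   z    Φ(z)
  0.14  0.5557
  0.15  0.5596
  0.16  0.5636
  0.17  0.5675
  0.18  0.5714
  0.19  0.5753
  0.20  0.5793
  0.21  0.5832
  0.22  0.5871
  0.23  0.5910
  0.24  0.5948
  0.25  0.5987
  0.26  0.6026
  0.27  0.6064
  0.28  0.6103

σ√T = 0.44·√0.25 = 0.2200
d₁ = [ln(304/302) + (0.063 + ½·0.44²)·0.25] / (σ√T) = (0.0066 + 0.0399) / 0.2200 = 0.2116 which rounds to 0.21
N(d₁) = N(0.21) = 0.5832
Δ_put = N(d₁) − 1 = 0.5832 − 1 = -0.4168

-0.4168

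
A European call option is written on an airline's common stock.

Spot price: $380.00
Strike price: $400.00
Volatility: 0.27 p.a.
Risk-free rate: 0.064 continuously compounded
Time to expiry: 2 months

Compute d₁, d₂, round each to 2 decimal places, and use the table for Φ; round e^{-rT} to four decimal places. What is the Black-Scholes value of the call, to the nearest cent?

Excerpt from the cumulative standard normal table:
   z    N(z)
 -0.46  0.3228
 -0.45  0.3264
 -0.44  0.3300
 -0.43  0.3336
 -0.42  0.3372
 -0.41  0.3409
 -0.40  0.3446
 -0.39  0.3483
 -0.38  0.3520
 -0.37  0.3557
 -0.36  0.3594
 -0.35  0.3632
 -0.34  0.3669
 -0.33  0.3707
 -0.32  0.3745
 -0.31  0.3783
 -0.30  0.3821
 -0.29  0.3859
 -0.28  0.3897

σ√T = 0.27·√0.1667 = 0.1102
d₁ = [ln(380/400) + (0.064 + 0.27²/2)·0.1667] / 0.1102 = [-0.0513 + 0.0167] / 0.1102 = -0.3135 → -0.31
d₂ = d₁ − σ√T = -0.3135 − 0.1102 = -0.4237 → -0.42
e^(−rT) = e^(−0.064·0.1667) = 0.9894
C = 380·N(-0.31) − 400·0.9894·N(-0.42) = 380·0.3783 − 400·0.9894·0.3372 = 143.7540 − 133.4503 = 10.3037

$10.30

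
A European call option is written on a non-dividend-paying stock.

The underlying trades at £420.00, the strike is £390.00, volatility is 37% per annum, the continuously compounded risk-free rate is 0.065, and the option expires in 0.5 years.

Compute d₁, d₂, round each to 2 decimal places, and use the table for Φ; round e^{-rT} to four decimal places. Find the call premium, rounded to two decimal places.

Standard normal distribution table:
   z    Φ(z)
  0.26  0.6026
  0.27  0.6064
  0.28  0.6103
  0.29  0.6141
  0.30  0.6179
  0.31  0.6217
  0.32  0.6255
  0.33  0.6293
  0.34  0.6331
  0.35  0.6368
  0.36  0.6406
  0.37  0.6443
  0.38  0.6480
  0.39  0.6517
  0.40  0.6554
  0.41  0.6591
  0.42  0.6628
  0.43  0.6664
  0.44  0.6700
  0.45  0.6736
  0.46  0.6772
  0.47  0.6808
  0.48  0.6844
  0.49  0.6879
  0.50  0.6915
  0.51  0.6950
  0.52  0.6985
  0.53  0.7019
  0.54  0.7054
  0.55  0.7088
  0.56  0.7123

σ√T = 0.37·√0.5 = 0.2616
d₁ = [ln(420/390) + (0.065 + ½·0.37²)·0.5] / (σ√T) = (0.0741 + 0.0667) / 0.2616 = 0.5383 which rounds to 0.54
d₂ = 0.5383 − 0.2616 = 0.2767 which rounds to 0.28
exp(−rT) = exp(−0.065·0.5) = 0.9680
N(d₁) = N(0.54) = 0.7054;  N(d₂) = N(0.28) = 0.6103
C = 420·0.7054 − 390·0.9680·0.6103 = 296.2680 − 230.4005 = 65.8675

£65.87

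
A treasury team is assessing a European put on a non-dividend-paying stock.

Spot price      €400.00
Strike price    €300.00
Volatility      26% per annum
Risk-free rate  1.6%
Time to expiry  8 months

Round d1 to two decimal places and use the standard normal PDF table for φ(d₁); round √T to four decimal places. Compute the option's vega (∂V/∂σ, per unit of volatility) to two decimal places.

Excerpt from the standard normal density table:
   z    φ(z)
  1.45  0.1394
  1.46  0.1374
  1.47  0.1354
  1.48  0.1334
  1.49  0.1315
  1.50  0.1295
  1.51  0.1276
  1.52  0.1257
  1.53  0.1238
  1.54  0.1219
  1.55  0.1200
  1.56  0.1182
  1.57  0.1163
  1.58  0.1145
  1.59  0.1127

41.67

σ√T = 0.26 × 0.8165 = 0.2123
d₁ = [ln(400/300) + (0.016 + 0.26²/2)·0.6667] / 0.2123 = [0.2877 + 0.0332] / 0.2123 = 1.5115 ≈ 1.51
√T = √0.6667 = 0.8165
φ(d₁) = φ(1.51) = 0.1276
vega = S·φ(d₁)·√T = 400·0.1276·0.8165 = 41.6742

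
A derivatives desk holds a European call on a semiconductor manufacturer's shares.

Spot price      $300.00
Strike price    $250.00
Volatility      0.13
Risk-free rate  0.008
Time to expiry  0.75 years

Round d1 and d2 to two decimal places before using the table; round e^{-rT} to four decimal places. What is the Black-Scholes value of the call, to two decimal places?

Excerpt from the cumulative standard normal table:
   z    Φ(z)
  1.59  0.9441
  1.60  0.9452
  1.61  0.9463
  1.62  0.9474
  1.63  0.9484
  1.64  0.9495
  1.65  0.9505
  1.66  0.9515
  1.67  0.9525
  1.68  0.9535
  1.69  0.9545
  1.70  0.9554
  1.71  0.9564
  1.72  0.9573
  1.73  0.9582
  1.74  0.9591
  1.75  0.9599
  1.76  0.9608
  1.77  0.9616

$52.03

σ√T = 0.13·√0.75 = 0.1126
d₁ = [ln(300/250) + (0.008 + ½·0.13²)·0.75] / (σ√T) = (0.1823 + 0.0123) / 0.1126 = 1.7290 → 1.73
d₂ = 1.7290 − 0.1126 = 1.6164 → 1.62
e^(−rT) = e^(−0.008·0.75) = 0.9940
N(d₁) = N(1.73) = 0.9582;  N(d₂) = N(1.62) = 0.9474
C = 300·0.9582 − 250·0.9940·0.9474 = 287.4600 − 235.4289 = 52.0311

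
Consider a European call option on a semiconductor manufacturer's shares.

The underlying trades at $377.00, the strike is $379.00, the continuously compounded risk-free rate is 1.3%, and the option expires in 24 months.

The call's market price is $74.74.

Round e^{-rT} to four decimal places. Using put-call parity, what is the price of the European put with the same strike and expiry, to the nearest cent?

$67.00

e^(−rT) = e^(−0.013·2) = 0.9743
Put-call parity: C − P = S − K·e^(−rT) = 377 − 379·0.9743 = 377 − 369.2597 = 7.7403
P = C − (C − P) = 74.74 − (7.7403) = 66.9997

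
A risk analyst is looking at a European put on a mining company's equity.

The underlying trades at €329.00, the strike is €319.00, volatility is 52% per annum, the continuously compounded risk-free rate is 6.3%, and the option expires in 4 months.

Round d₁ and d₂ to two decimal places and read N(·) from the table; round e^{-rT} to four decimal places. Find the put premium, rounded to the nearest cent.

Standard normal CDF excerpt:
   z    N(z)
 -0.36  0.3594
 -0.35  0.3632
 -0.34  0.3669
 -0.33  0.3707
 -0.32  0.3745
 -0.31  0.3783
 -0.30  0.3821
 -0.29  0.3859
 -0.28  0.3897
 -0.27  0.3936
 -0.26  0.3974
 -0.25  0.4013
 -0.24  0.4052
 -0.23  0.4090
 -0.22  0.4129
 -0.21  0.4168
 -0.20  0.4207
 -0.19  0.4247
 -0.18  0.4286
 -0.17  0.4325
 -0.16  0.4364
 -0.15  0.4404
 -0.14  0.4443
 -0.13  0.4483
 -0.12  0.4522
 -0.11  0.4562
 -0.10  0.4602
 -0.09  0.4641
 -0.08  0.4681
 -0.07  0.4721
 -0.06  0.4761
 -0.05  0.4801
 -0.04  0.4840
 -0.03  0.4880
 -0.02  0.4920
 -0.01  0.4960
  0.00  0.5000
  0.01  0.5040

€30.47

σ√T = 0.52·√0.3333 = 0.3002
d₁ = [ln(329/319) + (0.063 + 0.52²/2)·0.3333] / 0.3002 = [0.0309 + 0.0661] / 0.3002 = 0.3229 which rounds to 0.32
d₂ = d₁ − σ√T = 0.3229 − 0.3002 = 0.0226 which rounds to 0.02
exp(−rT) = exp(−0.063·0.3333) = 0.9792
N(−d₂) = N(-0.02) = 0.4920;  N(−d₁) = N(-0.32) = 0.3745
P = 319·0.9792·0.4920 − 329·0.3745 = 153.6835 − 123.2105 = 30.4730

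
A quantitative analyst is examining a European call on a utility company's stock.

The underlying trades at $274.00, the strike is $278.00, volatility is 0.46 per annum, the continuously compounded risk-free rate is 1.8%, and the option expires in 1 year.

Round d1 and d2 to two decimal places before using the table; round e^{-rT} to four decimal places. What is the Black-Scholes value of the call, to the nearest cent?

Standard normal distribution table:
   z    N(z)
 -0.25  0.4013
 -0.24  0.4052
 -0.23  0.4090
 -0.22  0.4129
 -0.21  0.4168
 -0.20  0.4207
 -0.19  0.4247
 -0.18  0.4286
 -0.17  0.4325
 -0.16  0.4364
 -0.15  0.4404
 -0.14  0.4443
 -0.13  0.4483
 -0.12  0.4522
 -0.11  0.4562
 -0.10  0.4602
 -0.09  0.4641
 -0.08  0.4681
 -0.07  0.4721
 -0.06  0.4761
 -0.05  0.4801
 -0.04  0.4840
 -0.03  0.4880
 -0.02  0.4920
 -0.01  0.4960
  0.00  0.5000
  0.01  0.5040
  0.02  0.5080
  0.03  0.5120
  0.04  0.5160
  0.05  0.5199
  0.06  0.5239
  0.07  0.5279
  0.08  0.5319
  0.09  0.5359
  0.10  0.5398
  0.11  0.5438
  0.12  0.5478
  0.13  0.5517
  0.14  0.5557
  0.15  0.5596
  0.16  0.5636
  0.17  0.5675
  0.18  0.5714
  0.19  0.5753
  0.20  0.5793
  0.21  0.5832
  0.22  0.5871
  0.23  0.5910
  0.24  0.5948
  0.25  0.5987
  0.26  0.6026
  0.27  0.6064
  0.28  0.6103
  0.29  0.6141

$50.23

σ√T = 0.46 × 1.0000 = 0.4600
ln(S/K) + (r + σ²/2)T = ln(274/278) + (0.018 + 0.46²/2)·1 = -0.0145 + 0.1238 = 0.1093
d₁ = 0.1093 / 0.4600 = 0.2376 ≈ 0.24
d₂ = d₁ − σ√T = 0.2376 − 0.4600 = -0.2224 ≈ -0.22
exp(−rT) = exp(−0.018·1) = 0.9822
N(d₁) = N(0.24) = 0.5948;  N(d₂) = N(-0.22) = 0.4129
C = 274·0.5948 − 278·0.9822·0.4129 = 162.9752 − 112.7430 = 50.2322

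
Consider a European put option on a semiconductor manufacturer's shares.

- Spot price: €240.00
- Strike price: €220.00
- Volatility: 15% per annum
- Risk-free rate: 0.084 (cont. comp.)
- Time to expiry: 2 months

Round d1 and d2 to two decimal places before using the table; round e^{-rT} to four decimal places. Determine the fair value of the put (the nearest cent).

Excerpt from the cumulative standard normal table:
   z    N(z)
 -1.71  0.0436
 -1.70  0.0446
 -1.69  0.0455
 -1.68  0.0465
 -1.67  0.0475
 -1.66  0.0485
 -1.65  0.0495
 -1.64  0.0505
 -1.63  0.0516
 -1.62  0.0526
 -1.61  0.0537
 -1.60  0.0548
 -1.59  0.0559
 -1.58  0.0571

€0.25

σ√T = 0.15·√0.1667 = 0.0612
d₁ = [ln(240/220) + (0.084 + ½·0.15²)·0.1667] / (σ√T) = (0.0870 + 0.0159) / 0.0612 = 1.6801 ⇒ 1.68
d₂ = 1.6801 − 0.0612 = 1.6189 ⇒ 1.62
exp(−rT) = exp(−0.084·0.1667) = 0.9861
P = 220·0.9861·N(-1.62) − 240·N(-1.68) = 220·0.9861·0.0526 − 240·0.0465 = 11.4111 − 11.1600 = 0.2511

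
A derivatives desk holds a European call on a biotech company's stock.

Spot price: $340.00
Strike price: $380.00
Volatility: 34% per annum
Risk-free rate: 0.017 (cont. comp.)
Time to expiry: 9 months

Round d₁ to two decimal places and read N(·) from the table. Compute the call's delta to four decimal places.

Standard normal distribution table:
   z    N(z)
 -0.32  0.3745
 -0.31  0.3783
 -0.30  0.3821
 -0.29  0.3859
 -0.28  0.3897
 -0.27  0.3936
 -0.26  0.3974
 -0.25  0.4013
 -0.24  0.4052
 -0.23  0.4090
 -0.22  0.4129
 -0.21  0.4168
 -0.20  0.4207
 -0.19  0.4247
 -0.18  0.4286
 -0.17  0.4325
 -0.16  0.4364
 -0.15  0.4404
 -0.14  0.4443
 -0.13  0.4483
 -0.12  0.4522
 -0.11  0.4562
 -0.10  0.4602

0.4247

σ√T = 0.34·√0.75 = 0.2944
d₁ = [ln(340/380) + (0.017 + 0.34²/2)·0.75] / 0.2944 = [-0.1112 + 0.0561] / 0.2944 = -0.1872 ⇒ -0.19
N(d₁) = N(-0.19) = 0.4247
Δ_call = N(d₁) = 0.4247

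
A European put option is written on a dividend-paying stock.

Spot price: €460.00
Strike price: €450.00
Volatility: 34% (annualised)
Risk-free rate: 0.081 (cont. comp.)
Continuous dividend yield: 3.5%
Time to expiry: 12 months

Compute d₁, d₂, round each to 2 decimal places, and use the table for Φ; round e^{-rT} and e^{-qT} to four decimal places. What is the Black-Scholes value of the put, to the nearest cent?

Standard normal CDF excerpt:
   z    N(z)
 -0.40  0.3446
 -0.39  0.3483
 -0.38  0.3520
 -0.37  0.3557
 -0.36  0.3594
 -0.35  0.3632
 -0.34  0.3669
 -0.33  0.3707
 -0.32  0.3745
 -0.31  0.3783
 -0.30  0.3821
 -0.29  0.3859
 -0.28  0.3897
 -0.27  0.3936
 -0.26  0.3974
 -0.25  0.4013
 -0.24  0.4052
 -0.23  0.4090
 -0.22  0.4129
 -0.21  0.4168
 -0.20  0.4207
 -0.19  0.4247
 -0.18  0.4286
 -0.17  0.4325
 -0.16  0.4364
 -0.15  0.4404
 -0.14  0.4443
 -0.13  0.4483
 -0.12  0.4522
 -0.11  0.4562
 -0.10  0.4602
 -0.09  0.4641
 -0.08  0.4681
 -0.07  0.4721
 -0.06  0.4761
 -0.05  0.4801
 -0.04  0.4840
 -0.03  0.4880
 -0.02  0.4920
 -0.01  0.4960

σ√T = 0.34·√1 = 0.3400
ln(S/K) + (r − q + σ²/2)T = ln(460/450) + (0.081 − 0.035 + 0.34²/2)·1 = 0.0220 + 0.1038 = 0.1258
d₁ = 0.1258 / 0.3400 = 0.3699 ⇒ 0.37
d₂ = d₁ − σ√T = 0.3699 − 0.3400 = 0.0299 ⇒ 0.03
exp(−qT) = exp(−0.035·1) = 0.9656;  exp(−rT) = exp(−0.081·1) = 0.9222
N(−d₂) = N(-0.03) = 0.4880;  N(−d₁) = N(-0.37) = 0.3557
P = 450·0.9222·0.4880 − 460·0.9656·0.3557 = 202.5151 − 157.9934 = 44.5217

€44.52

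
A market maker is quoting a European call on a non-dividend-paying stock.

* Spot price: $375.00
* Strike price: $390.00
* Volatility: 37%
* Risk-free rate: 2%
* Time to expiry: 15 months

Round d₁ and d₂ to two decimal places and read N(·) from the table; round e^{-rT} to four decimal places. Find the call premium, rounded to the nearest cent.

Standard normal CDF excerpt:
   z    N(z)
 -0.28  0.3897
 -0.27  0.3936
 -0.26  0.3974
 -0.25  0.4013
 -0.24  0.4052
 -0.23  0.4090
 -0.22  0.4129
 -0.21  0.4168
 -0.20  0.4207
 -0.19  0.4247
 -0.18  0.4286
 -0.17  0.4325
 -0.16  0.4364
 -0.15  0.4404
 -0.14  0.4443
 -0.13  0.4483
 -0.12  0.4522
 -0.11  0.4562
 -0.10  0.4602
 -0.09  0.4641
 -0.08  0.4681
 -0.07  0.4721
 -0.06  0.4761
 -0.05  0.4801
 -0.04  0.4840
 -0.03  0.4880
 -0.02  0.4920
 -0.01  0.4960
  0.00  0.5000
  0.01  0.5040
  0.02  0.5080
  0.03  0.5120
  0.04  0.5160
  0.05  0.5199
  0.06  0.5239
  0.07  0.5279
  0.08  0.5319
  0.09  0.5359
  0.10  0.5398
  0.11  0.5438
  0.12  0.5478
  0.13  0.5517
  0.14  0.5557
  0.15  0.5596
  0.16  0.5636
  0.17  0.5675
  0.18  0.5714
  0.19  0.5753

$58.69

σ√T = 0.37 × 1.1180 = 0.4137
d₁ = [ln(375/390) + (0.02 + ½·0.37²)·1.25] / (σ√T) = (-0.0392 + 0.1106) / 0.4137 = 0.1725 ⇒ 0.17
d₂ = 0.1725 − 0.4137 = -0.2412 ⇒ -0.24
e^(−rT) = e^(−0.02·1.25) = 0.9753
N(d₁) = N(0.17) = 0.5675;  N(d₂) = N(-0.24) = 0.4052
C = 375·0.5675 − 390·0.9753·0.4052 = 212.8125 − 154.1247 = 58.6878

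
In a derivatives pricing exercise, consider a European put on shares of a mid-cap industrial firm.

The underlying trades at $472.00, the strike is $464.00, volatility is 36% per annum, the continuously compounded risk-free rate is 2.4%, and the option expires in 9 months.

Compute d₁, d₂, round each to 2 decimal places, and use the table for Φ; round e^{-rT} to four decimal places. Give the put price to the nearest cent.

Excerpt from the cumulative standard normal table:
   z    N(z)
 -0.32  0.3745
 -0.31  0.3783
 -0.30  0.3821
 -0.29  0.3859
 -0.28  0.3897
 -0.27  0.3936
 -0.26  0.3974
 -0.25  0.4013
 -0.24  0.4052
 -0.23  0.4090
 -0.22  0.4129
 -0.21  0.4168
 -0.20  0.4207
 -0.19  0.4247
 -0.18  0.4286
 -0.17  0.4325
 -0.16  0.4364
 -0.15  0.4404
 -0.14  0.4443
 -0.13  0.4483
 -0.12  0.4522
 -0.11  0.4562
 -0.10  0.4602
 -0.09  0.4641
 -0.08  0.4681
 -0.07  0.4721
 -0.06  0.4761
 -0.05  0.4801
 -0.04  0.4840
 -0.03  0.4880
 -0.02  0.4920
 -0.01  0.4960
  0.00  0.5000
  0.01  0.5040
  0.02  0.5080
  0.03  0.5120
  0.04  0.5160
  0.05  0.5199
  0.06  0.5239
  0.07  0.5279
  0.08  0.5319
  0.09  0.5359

σ√T = 0.36·√0.75 = 0.3118
d₁ = [ln(472/464) + (0.024 + 0.36²/2)·0.75] / 0.3118 = [0.0171 + 0.0666] / 0.3118 = 0.2685 ≈ 0.27
d₂ = d₁ − σ√T = 0.2685 − 0.3118 = -0.0433 ≈ -0.04
exp(−rT) = exp(−0.024·0.75) = 0.9822
N(−d₂) = N(0.04) = 0.5160;  N(−d₁) = N(-0.27) = 0.3936
P = 464·0.9822·0.5160 − 472·0.3936 = 235.1623 − 185.7792 = 49.3831

$49.38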